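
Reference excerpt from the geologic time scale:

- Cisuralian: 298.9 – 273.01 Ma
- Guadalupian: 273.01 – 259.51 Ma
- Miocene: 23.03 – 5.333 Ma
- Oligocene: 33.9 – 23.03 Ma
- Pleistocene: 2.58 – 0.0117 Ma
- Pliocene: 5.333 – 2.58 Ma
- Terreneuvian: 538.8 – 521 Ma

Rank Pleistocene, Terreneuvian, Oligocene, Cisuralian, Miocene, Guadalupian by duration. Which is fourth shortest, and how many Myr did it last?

Start − end for each: Pleistocene 2.58 − 0.0117 = 2.5683; Terreneuvian 538.8 − 521 = 17.8; Oligocene 33.9 − 23.03 = 10.87; Cisuralian 298.9 − 273.01 = 25.89; Miocene 23.03 − 5.333 = 17.697; Guadalupian 273.01 − 259.51 = 13.5.
Ranking these from shortest: Pleistocene < Oligocene < Guadalupian < Miocene < Terreneuvian < Cisuralian.
Position 4 in that ranking is Miocene, which lasted 17.697 Myr.

Miocene, 17.697 million years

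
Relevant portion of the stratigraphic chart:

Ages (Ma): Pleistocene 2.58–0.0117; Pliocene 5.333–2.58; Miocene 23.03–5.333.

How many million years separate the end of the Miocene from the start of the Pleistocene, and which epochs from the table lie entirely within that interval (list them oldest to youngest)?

2.753 million years; Pliocene

End of Miocene = 5.333 Ma; start of Pleistocene = 2.58 Ma.
Gap = 5.333 − 2.58 = 2.753 Myr.
Epochs wholly inside 5.333–2.58 Ma: Pliocene (5.333–2.58).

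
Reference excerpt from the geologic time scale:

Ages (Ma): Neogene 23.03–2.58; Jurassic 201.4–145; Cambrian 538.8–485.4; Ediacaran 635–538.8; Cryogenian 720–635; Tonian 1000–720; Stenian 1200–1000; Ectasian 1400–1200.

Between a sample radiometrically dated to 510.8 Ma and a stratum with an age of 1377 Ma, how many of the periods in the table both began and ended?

4

The older date is 1377 Ma and the younger is 510.8 Ma.
Periods with start < 1377 and end > 510.8 Ma: Stenian (1200–1000), Tonian (1000–720), Cryogenian (720–635), Ediacaran (635–538.8).
That is 4 complete periods.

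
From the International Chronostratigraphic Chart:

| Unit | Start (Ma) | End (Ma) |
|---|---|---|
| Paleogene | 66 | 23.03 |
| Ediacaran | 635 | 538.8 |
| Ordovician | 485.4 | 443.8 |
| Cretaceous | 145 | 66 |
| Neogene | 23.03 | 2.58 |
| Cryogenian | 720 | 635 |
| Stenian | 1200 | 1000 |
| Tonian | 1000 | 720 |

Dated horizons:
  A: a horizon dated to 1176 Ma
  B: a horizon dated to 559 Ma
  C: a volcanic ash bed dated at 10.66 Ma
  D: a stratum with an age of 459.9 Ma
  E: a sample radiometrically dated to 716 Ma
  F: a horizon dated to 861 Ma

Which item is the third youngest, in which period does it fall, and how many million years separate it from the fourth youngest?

B, in the Ediacaran; 157 million years to E

Smaller Ma means younger, so youngest first: C 10.66 < D 459.9 < B 559 < E 716 < F 861 < A 1176.
Counting 3 along gives B (559 Ma); the excerpt puts that inside the Ediacaran, 635–538.8 Ma.
Next in line is E (716 Ma), and 716 − 559 = 157 Myr.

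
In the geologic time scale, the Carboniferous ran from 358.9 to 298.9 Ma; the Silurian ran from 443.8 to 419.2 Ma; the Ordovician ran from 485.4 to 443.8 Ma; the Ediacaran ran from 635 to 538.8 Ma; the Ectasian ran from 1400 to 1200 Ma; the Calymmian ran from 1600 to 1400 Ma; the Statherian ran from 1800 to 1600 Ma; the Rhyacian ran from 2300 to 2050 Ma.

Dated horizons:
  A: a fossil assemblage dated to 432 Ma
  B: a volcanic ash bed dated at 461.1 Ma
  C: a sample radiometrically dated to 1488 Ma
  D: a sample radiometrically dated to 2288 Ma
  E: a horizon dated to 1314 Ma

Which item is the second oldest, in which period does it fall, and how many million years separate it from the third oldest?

C, in the Calymmian; 174 million years to E

Larger Ma means older, so oldest first: D 2288 > C 1488 > E 1314 > B 461.1 > A 432.
Counting 2 along gives C (1488 Ma); the excerpt puts that inside the Calymmian, 1600–1400 Ma.
Next in line is E (1314 Ma), and 1488 − 1314 = 174 Myr.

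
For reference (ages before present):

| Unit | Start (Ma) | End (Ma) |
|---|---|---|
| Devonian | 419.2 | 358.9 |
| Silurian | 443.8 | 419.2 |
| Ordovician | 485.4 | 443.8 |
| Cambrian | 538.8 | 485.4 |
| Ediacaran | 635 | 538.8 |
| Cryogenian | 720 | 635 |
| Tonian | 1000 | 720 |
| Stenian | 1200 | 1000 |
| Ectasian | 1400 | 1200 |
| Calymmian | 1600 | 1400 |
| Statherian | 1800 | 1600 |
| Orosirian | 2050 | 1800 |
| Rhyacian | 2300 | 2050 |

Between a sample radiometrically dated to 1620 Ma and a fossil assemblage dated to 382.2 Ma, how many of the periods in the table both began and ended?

The older date is 1620 Ma and the younger is 382.2 Ma.
Periods with start < 1620 and end > 382.2 Ma: Calymmian (1600–1400), Ectasian (1400–1200), Stenian (1200–1000), Tonian (1000–720), Cryogenian (720–635), Ediacaran (635–538.8), Cambrian (538.8–485.4), Ordovician (485.4–443.8), Silurian (443.8–419.2).
That is 9 complete periods.

9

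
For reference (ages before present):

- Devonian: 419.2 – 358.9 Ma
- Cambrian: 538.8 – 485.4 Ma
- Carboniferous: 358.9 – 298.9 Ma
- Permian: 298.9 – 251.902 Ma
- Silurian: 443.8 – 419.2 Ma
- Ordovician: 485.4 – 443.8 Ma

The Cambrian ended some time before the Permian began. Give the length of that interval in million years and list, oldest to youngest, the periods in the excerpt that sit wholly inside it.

The Cambrian closes at 485.4 Ma and the Permian opens at 298.9 Ma, so the interval is 485.4 − 298.9 = 186.5 Myr.
A period fits inside if it starts at or after 485.4 Ma and ends at or before 298.9 Ma; oldest first that gives Ordovician, Silurian, Devonian, Carboniferous.

186.5 million years; Ordovician, Silurian, Devonian, Carboniferous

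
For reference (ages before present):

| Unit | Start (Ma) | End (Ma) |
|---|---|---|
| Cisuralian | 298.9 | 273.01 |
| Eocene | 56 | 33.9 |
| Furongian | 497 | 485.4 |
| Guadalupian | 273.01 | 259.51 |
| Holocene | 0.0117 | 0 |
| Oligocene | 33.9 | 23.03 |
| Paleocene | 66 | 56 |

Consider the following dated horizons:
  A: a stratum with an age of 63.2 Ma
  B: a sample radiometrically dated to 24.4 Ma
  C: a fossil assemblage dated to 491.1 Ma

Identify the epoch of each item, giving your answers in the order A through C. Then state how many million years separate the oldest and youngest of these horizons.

A — Paleocene; B — Oligocene; C — Furongian; span 466.7 million years

Match each age against the start–end ranges in the excerpt: A = 63.2 Ma → Paleocene (66–56); B = 24.4 Ma → Oligocene (33.9–23.03); C = 491.1 Ma → Furongian (497–485.4).
The largest age is 491.1 Ma and the smallest is 24.4 Ma; their difference is 466.7 Myr.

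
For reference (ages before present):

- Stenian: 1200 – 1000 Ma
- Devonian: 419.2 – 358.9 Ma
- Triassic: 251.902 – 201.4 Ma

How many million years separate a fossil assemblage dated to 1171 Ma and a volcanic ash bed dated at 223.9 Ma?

947.1 million years

1171 − 223.9 = 947.1 million years.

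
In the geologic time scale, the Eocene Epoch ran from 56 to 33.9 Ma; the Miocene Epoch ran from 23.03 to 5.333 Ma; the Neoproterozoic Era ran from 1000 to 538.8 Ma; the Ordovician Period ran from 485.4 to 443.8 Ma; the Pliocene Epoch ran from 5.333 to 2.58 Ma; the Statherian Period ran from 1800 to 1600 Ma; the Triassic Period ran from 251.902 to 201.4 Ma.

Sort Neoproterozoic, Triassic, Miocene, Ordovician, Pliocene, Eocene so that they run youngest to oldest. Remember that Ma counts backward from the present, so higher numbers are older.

The oldest of these is Neoproterozoic (starts 1000 Ma) and the youngest is Pliocene (ends 2.58 Ma).
In between, by decreasing start age: Ordovician (485.4), Triassic (251.902), Eocene (56), Miocene (23.03).
Listing youngest first means reversing that sequence.

Pliocene, Miocene, Eocene, Triassic, Ordovician, Neoproterozoic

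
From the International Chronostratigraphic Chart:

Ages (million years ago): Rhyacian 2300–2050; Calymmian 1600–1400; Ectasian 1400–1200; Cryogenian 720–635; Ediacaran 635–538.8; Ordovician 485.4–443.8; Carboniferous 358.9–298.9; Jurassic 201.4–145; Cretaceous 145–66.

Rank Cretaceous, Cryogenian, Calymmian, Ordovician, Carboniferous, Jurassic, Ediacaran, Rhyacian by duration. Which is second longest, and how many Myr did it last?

Start − end for each: Cretaceous 145 − 66 = 79; Cryogenian 720 − 635 = 85; Calymmian 1600 − 1400 = 200; Ordovician 485.4 − 443.8 = 41.6; Carboniferous 358.9 − 298.9 = 60; Jurassic 201.4 − 145 = 56.4; Ediacaran 635 − 538.8 = 96.2; Rhyacian 2300 − 2050 = 250.
Ranking these from longest: Rhyacian > Calymmian > Ediacaran > Cryogenian > Cretaceous > Carboniferous > Jurassic > Ordovician.
Position 2 in that ranking is Calymmian, which lasted 200 Myr.

Calymmian, 200 million years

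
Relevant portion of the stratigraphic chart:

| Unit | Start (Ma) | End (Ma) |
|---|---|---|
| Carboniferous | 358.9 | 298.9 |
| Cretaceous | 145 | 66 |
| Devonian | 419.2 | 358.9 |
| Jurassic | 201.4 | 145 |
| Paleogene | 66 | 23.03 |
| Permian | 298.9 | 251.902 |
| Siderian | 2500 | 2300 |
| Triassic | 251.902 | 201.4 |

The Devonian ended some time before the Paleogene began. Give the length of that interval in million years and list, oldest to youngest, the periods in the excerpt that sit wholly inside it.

292.9 million years; Carboniferous, Permian, Triassic, Jurassic, Cretaceous

End of Devonian = 358.9 Ma; start of Paleogene = 66 Ma.
Gap = 358.9 − 66 = 292.9 Myr.
Periods wholly inside 358.9–66 Ma: Carboniferous (358.9–298.9), Permian (298.9–251.902), Triassic (251.902–201.4), Jurassic (201.4–145), Cretaceous (145–66).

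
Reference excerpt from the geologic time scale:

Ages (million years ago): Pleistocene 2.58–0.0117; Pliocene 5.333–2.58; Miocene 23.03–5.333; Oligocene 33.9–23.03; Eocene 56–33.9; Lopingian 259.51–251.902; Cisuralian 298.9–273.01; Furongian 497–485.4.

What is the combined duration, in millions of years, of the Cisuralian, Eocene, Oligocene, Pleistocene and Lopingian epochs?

Each duration: Cisuralian = 25.89; Eocene = 22.1; Oligocene = 10.87; Pleistocene = 2.5683; Lopingian = 7.608.
Sum: 25.89 + 22.1 + 10.87 + 2.5683 + 7.608 = 69.0363 Myr.

69.0363 million years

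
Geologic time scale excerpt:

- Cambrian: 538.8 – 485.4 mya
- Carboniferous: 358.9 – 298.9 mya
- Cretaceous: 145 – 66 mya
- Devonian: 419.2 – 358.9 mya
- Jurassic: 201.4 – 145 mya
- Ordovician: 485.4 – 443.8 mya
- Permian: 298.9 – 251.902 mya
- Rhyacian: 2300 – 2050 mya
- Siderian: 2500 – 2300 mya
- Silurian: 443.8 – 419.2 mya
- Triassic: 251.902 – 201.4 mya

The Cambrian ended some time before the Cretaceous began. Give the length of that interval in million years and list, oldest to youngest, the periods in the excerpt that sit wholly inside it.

End of Cambrian = 485.4 Ma; start of Cretaceous = 145 Ma.
Gap = 485.4 − 145 = 340.4 Myr.
Periods wholly inside 485.4–145 Ma: Ordovician (485.4–443.8), Silurian (443.8–419.2), Devonian (419.2–358.9), Carboniferous (358.9–298.9), Permian (298.9–251.902), Triassic (251.902–201.4), Jurassic (201.4–145).

340.4 million years; Ordovician, Silurian, Devonian, Carboniferous, Permian, Triassic, Jurassic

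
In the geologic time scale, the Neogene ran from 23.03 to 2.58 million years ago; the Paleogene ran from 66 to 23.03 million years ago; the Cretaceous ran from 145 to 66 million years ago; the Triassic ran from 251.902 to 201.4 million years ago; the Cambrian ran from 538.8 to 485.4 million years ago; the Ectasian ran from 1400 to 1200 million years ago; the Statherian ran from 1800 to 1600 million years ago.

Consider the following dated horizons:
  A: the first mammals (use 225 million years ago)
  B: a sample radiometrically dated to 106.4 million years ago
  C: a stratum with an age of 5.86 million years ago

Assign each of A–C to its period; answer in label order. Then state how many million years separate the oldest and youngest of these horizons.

A — Triassic; B — Cretaceous; C — Neogene; span 219.14 million years

A: 225 Ma lies in 251.902–201.4 Ma, so Triassic.
B: 106.4 Ma lies in 145–66 Ma, so Cretaceous.
C: 5.86 Ma lies in 23.03–2.58 Ma, so Neogene.
Oldest = 225 Ma, youngest = 5.86 Ma → span 219.14 Myr.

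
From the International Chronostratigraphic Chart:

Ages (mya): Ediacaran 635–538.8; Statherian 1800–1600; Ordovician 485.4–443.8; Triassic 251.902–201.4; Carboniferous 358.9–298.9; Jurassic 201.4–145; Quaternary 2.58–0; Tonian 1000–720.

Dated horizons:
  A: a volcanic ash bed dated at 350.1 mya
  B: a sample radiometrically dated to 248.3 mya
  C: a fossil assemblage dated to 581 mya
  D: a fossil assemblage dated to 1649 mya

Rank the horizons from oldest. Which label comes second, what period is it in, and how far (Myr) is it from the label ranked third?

C, in the Ediacaran; 230.9 million years to A

Sorted oldest-first by Ma: D (1649), C (581), A (350.1), B (248.3).
The second oldest is C at 581 Ma, which lies in 635–538.8 Ma: the Ediacaran.
The third oldest is A at 350.1 Ma; separation = |581 − 350.1| = 230.9 Myr.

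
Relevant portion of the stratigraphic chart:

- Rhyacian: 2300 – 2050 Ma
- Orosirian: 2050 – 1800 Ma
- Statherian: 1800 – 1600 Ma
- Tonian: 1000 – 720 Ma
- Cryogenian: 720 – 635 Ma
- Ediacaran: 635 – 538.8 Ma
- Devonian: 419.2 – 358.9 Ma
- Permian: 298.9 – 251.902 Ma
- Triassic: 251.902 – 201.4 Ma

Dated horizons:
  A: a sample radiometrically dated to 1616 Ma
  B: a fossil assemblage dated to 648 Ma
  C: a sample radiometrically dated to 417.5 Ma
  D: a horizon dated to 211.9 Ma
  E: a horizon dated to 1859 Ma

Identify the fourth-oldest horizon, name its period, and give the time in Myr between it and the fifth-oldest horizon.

C, in the Devonian; 205.6 million years to D

Sorted oldest-first by Ma: E (1859), A (1616), B (648), C (417.5), D (211.9).
The fourth oldest is C at 417.5 Ma, which lies in 419.2–358.9 Ma: the Devonian.
The fifth oldest is D at 211.9 Ma; separation = |417.5 − 211.9| = 205.6 Myr.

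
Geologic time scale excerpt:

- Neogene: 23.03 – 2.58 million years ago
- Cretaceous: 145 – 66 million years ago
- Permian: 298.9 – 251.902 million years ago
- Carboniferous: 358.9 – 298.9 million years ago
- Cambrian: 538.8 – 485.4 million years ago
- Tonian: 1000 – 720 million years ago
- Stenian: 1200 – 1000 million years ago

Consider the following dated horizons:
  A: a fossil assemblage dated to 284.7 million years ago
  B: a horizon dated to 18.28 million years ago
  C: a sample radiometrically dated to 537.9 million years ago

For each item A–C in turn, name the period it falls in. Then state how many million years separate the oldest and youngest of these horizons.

A — Permian; B — Neogene; C — Cambrian; span 519.62 million years

Match each age against the start–end ranges in the excerpt: A = 284.7 Ma → Permian (298.9–251.902); B = 18.28 Ma → Neogene (23.03–2.58); C = 537.9 Ma → Cambrian (538.8–485.4).
The largest age is 537.9 Ma and the smallest is 18.28 Ma; their difference is 519.62 Myr.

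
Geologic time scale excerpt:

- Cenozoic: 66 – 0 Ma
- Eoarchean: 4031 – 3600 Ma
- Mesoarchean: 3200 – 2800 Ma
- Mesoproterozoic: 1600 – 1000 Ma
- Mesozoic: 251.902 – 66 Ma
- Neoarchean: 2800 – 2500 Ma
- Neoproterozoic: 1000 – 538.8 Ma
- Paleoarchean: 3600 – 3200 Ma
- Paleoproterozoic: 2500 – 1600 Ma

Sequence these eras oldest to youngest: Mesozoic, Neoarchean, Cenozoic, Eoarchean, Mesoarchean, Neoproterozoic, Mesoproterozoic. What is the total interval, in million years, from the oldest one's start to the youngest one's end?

From the excerpt: Mesozoic 251.902–66; Neoarchean 2800–2500; Cenozoic 66–0; Eoarchean 4031–3600; Mesoarchean 3200–2800; Neoproterozoic 1000–538.8; Mesoproterozoic 1600–1000 (Ma).
Larger Ma is earlier, so the oldest is Eoarchean and the youngest is Cenozoic; oldest to youngest: Eoarchean, Mesoarchean, Neoarchean, Mesoproterozoic, Neoproterozoic, Mesozoic, Cenozoic.
Oldest start 4031 minus youngest end 0 gives 4031 Myr overall.

Eoarchean → Mesoarchean → Neoarchean → Mesoproterozoic → Neoproterozoic → Mesozoic → Cenozoic; total span 4031 Myr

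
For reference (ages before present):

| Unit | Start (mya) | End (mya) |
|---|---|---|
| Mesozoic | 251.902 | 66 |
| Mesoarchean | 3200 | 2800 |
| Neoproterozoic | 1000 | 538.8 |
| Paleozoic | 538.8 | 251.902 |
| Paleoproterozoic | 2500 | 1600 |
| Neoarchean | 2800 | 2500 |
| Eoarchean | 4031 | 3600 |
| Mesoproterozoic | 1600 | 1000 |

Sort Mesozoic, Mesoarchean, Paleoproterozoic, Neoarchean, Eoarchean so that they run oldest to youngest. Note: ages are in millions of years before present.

Eoarchean, Mesoarchean, Neoarchean, Paleoproterozoic, Mesozoic

Read off each span (Ma): Mesozoic 251.902–66; Mesoarchean 3200–2800; Paleoproterozoic 2500–1600; Neoarchean 2800–2500; Eoarchean 4031–3600.
Larger Ma is older, so oldest→youngest is Eoarchean, Mesoarchean, Neoarchean, Paleoproterozoic, Mesozoic.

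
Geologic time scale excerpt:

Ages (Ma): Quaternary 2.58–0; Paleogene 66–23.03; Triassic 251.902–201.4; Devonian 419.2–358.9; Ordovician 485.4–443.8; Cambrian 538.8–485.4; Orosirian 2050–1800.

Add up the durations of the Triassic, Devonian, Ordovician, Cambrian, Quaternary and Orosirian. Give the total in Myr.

Each duration: Triassic = 50.502; Devonian = 60.3; Ordovician = 41.6; Cambrian = 53.4; Quaternary = 2.58; Orosirian = 250.
Sum: 50.502 + 60.3 + 41.6 + 53.4 + 2.58 + 250 = 458.382 Myr.

458.382 million years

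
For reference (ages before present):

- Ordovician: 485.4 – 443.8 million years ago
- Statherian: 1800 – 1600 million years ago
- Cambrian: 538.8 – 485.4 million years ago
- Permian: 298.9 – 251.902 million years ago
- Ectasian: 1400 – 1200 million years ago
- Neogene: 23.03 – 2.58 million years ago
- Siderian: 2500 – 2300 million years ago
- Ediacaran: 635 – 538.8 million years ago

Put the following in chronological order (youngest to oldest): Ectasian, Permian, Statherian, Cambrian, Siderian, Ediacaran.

Permian → Cambrian → Ediacaran → Ectasian → Statherian → Siderian

Sorting by start age (ascending Ma, since larger Ma = older): Permian start 298.9, Cambrian start 538.8, Ediacaran start 635, Ectasian start 1400, Statherian start 1800, Siderian start 2500.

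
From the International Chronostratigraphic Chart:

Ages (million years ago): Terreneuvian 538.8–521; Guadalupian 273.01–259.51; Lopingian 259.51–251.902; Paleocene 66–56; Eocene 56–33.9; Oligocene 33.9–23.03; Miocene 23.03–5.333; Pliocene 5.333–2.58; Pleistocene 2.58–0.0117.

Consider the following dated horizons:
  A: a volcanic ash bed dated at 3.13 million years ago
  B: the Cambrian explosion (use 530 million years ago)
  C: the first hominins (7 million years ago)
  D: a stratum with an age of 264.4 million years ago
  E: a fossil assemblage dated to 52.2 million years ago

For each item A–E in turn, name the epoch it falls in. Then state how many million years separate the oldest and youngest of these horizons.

Match each age against the start–end ranges in the excerpt: A = 3.13 Ma → Pliocene (5.333–2.58); B = 530 Ma → Terreneuvian (538.8–521); C = 7 Ma → Miocene (23.03–5.333); D = 264.4 Ma → Guadalupian (273.01–259.51); E = 52.2 Ma → Eocene (56–33.9).
The largest age is 530 Ma and the smallest is 3.13 Ma; their difference is 526.87 Myr.

A — Pliocene; B — Terreneuvian; C — Miocene; D — Guadalupian; E — Eocene; span 526.87 million years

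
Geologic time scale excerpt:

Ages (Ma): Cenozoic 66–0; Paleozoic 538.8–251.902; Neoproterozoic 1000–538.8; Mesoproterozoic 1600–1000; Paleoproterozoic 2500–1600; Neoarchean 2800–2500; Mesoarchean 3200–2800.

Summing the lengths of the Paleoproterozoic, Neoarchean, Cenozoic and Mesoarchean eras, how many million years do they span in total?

1666 million years

Each duration: Paleoproterozoic = 900; Neoarchean = 300; Cenozoic = 66; Mesoarchean = 400.
Sum: 900 + 300 + 66 + 400 = 1666 Myr.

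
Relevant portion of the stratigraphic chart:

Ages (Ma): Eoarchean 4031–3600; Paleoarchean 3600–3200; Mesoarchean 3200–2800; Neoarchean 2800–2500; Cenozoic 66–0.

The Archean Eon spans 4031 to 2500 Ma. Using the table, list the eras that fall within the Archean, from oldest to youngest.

Eras with both bounds inside 4031–2500 Ma: Eoarchean (4031–3600), Paleoarchean (3600–3200), Mesoarchean (3200–2800), Neoarchean (2800–2500).

Eoarchean, Paleoarchean, Mesoarchean, Neoarchean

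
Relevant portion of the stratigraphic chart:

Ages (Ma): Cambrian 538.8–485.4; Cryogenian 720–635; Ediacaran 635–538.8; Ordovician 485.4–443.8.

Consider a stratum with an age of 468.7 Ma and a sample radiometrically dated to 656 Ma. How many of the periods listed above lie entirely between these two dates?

2

The older date is 656 Ma and the younger is 468.7 Ma.
Periods with start < 656 and end > 468.7 Ma: Ediacaran (635–538.8), Cambrian (538.8–485.4).
That is 2 complete periods.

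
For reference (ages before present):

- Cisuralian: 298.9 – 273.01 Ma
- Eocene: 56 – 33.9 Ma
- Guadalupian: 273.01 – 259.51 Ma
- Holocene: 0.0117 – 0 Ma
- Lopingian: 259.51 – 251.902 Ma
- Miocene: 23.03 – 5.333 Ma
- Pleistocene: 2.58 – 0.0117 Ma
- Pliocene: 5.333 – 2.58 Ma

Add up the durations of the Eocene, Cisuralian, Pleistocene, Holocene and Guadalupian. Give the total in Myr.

64.07 million years

Each duration: Eocene = 22.1; Cisuralian = 25.89; Pleistocene = 2.5683; Holocene = 0.0117; Guadalupian = 13.5.
Sum: 22.1 + 25.89 + 2.5683 + 0.0117 + 13.5 = 64.07 Myr.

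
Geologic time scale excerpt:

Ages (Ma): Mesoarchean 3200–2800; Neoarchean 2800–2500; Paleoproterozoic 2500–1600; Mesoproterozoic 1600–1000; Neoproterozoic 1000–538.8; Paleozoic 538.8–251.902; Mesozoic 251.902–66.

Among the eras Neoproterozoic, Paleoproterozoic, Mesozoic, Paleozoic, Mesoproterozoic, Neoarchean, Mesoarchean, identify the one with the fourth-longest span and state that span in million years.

Start − end for each: Neoproterozoic 1000 − 538.8 = 461.2; Paleoproterozoic 2500 − 1600 = 900; Mesozoic 251.902 − 66 = 185.902; Paleozoic 538.8 − 251.902 = 286.898; Mesoproterozoic 1600 − 1000 = 600; Neoarchean 2800 − 2500 = 300; Mesoarchean 3200 − 2800 = 400.
Ranking these from longest: Paleoproterozoic > Mesoproterozoic > Neoproterozoic > Mesoarchean > Neoarchean > Paleozoic > Mesozoic.
Position 4 in that ranking is Mesoarchean, which lasted 400 Myr.

Mesoarchean, 400 million years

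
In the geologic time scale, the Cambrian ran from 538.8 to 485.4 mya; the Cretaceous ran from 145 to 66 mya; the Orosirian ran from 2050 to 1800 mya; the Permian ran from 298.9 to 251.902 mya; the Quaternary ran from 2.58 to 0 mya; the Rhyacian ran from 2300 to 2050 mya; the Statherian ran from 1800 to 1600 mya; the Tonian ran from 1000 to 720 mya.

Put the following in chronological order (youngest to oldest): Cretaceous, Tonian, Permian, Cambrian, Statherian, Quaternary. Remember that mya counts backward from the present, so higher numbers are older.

Quaternary, Cretaceous, Permian, Cambrian, Tonian, Statherian

The oldest of these is Statherian (starts 1800 Ma) and the youngest is Quaternary (ends 0 Ma).
In between, by decreasing start age: Tonian (1000), Cambrian (538.8), Permian (298.9), Cretaceous (145).
Listing youngest first means reversing that sequence.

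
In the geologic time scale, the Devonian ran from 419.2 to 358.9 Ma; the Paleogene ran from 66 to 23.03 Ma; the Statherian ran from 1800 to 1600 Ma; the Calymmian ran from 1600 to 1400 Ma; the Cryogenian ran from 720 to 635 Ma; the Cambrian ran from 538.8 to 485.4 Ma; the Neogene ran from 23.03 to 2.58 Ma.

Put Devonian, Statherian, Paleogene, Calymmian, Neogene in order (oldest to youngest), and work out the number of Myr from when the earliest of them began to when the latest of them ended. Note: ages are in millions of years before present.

Start ages (Ma): Statherian 1800, Calymmian 1600, Devonian 419.2, Paleogene 66, Neogene 23.03.
Ordered oldest to youngest: Statherian, Calymmian, Devonian, Paleogene, Neogene.
Span = 1800 − 2.58 = 1797.42 Myr.

Statherian, Calymmian, Devonian, Paleogene, Neogene; total span 1797.42 Myr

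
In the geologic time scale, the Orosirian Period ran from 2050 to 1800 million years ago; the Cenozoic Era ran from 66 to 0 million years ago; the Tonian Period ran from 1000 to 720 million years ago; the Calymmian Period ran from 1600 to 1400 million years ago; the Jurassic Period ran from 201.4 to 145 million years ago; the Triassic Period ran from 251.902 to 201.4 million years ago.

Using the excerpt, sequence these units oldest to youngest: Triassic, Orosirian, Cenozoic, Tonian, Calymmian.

Orosirian, Calymmian, Tonian, Triassic, Cenozoic

The oldest of these is Orosirian (starts 2050 Ma) and the youngest is Cenozoic (ends 0 Ma).
In between, by decreasing start age: Calymmian (1600), Tonian (1000), Triassic (251.902).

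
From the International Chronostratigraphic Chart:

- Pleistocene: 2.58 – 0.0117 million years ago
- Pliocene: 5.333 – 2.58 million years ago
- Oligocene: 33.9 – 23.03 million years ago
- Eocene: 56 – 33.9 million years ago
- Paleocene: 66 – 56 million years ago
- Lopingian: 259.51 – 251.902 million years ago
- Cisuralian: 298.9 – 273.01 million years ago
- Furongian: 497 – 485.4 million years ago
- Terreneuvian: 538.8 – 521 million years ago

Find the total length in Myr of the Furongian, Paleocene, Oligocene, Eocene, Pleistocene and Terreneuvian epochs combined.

Each duration: Furongian = 11.6; Paleocene = 10; Oligocene = 10.87; Eocene = 22.1; Pleistocene = 2.5683; Terreneuvian = 17.8.
Sum: 11.6 + 10 + 10.87 + 22.1 + 2.5683 + 17.8 = 74.9383 Myr.

74.9383 million years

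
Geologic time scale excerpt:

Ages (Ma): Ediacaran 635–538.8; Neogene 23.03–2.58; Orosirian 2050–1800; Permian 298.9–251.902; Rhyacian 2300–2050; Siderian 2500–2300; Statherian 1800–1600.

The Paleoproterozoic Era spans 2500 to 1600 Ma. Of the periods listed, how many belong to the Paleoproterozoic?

Periods inside 2500–1600 Ma: Siderian, Rhyacian, Orosirian, Statherian — 4 in total.

4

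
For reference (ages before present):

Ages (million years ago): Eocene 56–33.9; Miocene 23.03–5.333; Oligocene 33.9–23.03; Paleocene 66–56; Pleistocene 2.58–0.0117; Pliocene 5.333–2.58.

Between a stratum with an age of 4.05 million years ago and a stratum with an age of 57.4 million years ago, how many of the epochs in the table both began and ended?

3

The older date is 57.4 Ma and the younger is 4.05 Ma.
Epochs with start < 57.4 and end > 4.05 Ma: Eocene (56–33.9), Oligocene (33.9–23.03), Miocene (23.03–5.333).
That is 3 complete epochs.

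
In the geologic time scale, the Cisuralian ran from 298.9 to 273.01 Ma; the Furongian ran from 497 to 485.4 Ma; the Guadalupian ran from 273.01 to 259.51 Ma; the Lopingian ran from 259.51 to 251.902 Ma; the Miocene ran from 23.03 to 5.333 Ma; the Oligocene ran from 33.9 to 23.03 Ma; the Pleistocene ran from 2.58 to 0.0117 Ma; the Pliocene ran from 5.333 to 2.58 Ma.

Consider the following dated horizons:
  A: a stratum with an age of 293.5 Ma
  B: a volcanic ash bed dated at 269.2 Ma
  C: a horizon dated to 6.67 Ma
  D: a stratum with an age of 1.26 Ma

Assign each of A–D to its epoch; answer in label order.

A — Cisuralian; B — Guadalupian; C — Miocene; D — Pleistocene

A: 293.5 Ma lies in 298.9–273.01 Ma, so Cisuralian.
B: 269.2 Ma lies in 273.01–259.51 Ma, so Guadalupian.
C: 6.67 Ma lies in 23.03–5.333 Ma, so Miocene.
D: 1.26 Ma lies in 2.58–0.0117 Ma, so Pleistocene.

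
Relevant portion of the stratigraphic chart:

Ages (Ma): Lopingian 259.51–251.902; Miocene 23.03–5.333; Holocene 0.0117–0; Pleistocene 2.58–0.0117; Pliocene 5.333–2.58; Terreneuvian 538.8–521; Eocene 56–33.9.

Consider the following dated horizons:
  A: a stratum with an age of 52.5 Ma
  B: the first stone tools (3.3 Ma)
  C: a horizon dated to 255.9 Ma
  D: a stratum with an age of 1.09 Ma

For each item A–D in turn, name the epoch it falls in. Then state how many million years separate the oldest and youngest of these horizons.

A — Eocene; B — Pliocene; C — Lopingian; D — Pleistocene; span 254.81 million years

A: 52.5 Ma lies in 56–33.9 Ma, so Eocene.
B: 3.3 Ma lies in 5.333–2.58 Ma, so Pliocene.
C: 255.9 Ma lies in 259.51–251.902 Ma, so Lopingian.
D: 1.09 Ma lies in 2.58–0.0117 Ma, so Pleistocene.
Oldest = 255.9 Ma, youngest = 1.09 Ma → span 254.81 Myr.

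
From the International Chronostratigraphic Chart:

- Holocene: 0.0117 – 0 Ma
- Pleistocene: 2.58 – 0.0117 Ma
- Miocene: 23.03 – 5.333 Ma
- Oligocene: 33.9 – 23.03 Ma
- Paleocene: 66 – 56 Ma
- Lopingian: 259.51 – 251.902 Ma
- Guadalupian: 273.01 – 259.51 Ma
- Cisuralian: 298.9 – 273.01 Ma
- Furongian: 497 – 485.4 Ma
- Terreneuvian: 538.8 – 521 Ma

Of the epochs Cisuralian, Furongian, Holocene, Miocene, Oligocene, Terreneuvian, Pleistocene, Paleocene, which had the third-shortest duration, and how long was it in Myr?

Durations: Cisuralian 25.89; Furongian 11.6; Holocene 0.0117; Miocene 17.697; Oligocene 10.87; Terreneuvian 17.8; Pleistocene 2.5683; Paleocene 10 Myr.
Sorted shortest-first: Holocene (0.0117), Pleistocene (2.5683), Paleocene (10), Oligocene (10.87), Furongian (11.6), Miocene (17.697), Terreneuvian (17.8), Cisuralian (25.89).
The third shortest is Paleocene at 10 Myr.

Paleocene, 10 million years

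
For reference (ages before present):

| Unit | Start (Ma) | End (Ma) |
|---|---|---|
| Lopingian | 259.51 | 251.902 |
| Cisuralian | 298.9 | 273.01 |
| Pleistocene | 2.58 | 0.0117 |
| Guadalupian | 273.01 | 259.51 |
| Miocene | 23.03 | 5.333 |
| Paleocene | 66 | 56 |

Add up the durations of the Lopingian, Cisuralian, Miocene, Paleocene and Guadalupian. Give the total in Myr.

Duration is start − end for each: (259.51 − 251.902) + (298.9 − 273.01) + (23.03 − 5.333) + (66 − 56) + (273.01 − 259.51).
That is 7.608 + 25.89 + 17.697 + 10 + 13.5, which totals 74.695 million years.

74.695 million years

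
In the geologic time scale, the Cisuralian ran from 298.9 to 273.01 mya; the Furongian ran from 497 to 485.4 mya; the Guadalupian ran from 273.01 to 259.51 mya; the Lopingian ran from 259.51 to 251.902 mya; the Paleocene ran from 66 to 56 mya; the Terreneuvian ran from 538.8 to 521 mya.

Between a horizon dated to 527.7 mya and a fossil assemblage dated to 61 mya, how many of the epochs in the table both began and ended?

The older date is 527.7 Ma and the younger is 61 Ma.
Epochs with start < 527.7 and end > 61 Ma: Furongian (497–485.4), Cisuralian (298.9–273.01), Guadalupian (273.01–259.51), Lopingian (259.51–251.902).
That is 4 complete epochs.

4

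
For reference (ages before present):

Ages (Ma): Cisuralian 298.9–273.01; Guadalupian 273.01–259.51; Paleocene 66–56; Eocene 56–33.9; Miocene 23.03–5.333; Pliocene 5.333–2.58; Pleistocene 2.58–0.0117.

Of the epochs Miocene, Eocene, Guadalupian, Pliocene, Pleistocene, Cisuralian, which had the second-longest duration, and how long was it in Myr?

Eocene, 22.1 million years

Durations: Miocene 17.697; Eocene 22.1; Guadalupian 13.5; Pliocene 2.753; Pleistocene 2.5683; Cisuralian 25.89 Myr.
Sorted longest-first: Cisuralian (25.89), Eocene (22.1), Miocene (17.697), Guadalupian (13.5), Pliocene (2.753), Pleistocene (2.5683).
The second longest is Eocene at 22.1 Myr.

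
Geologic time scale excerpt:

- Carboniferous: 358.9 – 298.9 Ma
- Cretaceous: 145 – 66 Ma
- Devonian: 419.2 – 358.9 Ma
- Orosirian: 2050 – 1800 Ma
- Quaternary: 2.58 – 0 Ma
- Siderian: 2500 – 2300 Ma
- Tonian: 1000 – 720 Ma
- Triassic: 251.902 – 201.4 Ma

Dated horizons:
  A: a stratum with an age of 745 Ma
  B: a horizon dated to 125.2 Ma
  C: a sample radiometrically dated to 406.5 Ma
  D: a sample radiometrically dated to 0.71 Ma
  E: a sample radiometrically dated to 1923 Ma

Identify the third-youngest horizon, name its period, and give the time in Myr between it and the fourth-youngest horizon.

C, in the Devonian; 338.5 million years to A

Sorted youngest-first by Ma: D (0.71), B (125.2), C (406.5), A (745), E (1923).
The third youngest is C at 406.5 Ma, which lies in 419.2–358.9 Ma: the Devonian.
The fourth youngest is A at 745 Ma; separation = |406.5 − 745| = 338.5 Myr.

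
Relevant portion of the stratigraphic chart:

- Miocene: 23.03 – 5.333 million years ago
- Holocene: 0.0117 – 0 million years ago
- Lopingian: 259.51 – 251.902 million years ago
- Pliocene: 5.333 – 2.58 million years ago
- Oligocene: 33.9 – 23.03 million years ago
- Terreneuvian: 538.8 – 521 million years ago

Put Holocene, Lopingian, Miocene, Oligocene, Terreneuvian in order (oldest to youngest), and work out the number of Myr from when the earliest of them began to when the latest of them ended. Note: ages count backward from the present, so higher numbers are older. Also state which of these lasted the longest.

From the excerpt: Holocene 0.0117–0; Lopingian 259.51–251.902; Miocene 23.03–5.333; Oligocene 33.9–23.03; Terreneuvian 538.8–521 (Ma).
Larger Ma is earlier, so the oldest is Terreneuvian and the youngest is Holocene; oldest to youngest: Terreneuvian, Lopingian, Oligocene, Miocene, Holocene.
Oldest start 538.8 minus youngest end 0 gives 538.8 Myr overall.
Individual lengths (start − end): Terreneuvian 17.8; Lopingian 7.608; Oligocene 10.87; Miocene 17.697; Holocene 0.0117. The largest is Terreneuvian at 17.8 Myr.

Terreneuvian, Lopingian, Oligocene, Miocene, Holocene; total span 538.8 Myr; longest is Terreneuvian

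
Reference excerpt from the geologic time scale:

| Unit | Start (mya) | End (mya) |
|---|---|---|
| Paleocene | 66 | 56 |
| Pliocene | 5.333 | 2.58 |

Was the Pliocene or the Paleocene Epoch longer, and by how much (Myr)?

Pliocene: 5.333 − 2.58 = 2.753 Myr.
Paleocene: 66 − 56 = 10 Myr.
Difference: 10 − 2.753 = 7.247 Myr, so the Paleocene was longer.

Paleocene, by 7.247 million years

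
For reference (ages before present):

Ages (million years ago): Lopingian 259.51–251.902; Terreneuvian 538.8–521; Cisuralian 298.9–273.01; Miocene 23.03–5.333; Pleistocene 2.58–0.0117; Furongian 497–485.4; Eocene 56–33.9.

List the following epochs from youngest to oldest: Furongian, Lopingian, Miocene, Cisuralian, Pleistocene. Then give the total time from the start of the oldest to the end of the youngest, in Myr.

Pleistocene, Miocene, Lopingian, Cisuralian, Furongian; total span 496.9883 Myr

From the excerpt: Furongian 497–485.4; Lopingian 259.51–251.902; Miocene 23.03–5.333; Cisuralian 298.9–273.01; Pleistocene 2.58–0.0117 (Ma).
Larger Ma is earlier, so the oldest is Furongian and the youngest is Pleistocene; youngest to oldest: Pleistocene, Miocene, Lopingian, Cisuralian, Furongian.
Oldest start 497 minus youngest end 0.0117 gives 496.9883 Myr overall.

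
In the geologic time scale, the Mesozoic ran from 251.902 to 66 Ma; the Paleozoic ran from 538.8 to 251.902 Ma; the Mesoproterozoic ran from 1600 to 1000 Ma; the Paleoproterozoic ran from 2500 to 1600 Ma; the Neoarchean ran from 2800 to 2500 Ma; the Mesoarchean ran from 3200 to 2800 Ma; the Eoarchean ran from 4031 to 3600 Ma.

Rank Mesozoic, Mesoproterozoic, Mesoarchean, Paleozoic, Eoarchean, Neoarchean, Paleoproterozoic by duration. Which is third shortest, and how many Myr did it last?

Durations: Mesozoic 185.902; Mesoproterozoic 600; Mesoarchean 400; Paleozoic 286.898; Eoarchean 431; Neoarchean 300; Paleoproterozoic 900 Myr.
Sorted shortest-first: Mesozoic (185.902), Paleozoic (286.898), Neoarchean (300), Mesoarchean (400), Eoarchean (431), Mesoproterozoic (600), Paleoproterozoic (900).
The third shortest is Neoarchean at 300 Myr.

Neoarchean, 300 million years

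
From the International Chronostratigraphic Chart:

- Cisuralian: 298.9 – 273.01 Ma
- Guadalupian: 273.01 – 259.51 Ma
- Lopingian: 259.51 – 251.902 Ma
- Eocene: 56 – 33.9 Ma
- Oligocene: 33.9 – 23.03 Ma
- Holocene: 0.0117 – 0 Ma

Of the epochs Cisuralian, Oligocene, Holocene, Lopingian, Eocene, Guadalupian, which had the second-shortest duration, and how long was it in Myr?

Start − end for each: Cisuralian 298.9 − 273.01 = 25.89; Oligocene 33.9 − 23.03 = 10.87; Holocene 0.0117 − 0 = 0.0117; Lopingian 259.51 − 251.902 = 7.608; Eocene 56 − 33.9 = 22.1; Guadalupian 273.01 − 259.51 = 13.5.
Ranking these from shortest: Holocene < Lopingian < Oligocene < Guadalupian < Eocene < Cisuralian.
Position 2 in that ranking is Lopingian, which lasted 7.608 Myr.

Lopingian, 7.608 million years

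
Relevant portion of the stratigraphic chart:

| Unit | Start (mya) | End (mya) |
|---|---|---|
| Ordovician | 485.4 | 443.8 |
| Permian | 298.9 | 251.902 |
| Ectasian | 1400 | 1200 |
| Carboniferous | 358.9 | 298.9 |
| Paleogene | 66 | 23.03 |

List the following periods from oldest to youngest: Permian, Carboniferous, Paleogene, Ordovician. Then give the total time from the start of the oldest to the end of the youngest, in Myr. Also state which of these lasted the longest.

Start ages (Ma): Ordovician 485.4, Carboniferous 358.9, Permian 298.9, Paleogene 66.
Ordered oldest to youngest: Ordovician, Carboniferous, Permian, Paleogene.
Span = 485.4 − 23.03 = 462.37 Myr.
Durations: Carboniferous 60, Paleogene 42.97, Ordovician 41.6, Permian 46.998 → longest is Carboniferous (60 Myr).

Ordovician, Carboniferous, Permian, Paleogene; total span 462.37 Myr; longest is Carboniferous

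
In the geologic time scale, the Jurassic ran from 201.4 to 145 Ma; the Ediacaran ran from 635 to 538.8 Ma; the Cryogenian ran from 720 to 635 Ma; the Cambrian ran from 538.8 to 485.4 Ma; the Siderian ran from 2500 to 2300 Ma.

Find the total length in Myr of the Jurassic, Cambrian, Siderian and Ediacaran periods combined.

Duration is start − end for each: (201.4 − 145) + (538.8 − 485.4) + (2500 − 2300) + (635 − 538.8).
That is 56.4 + 53.4 + 200 + 96.2, which totals 406 million years.

406 million years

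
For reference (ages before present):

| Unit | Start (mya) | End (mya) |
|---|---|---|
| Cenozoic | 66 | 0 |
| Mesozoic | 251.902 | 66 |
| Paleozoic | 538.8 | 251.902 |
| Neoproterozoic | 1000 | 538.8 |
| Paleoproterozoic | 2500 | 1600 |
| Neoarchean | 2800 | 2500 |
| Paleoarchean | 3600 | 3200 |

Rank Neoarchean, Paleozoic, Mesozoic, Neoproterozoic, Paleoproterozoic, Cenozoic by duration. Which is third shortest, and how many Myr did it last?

Durations: Neoarchean 300; Paleozoic 286.898; Mesozoic 185.902; Neoproterozoic 461.2; Paleoproterozoic 900; Cenozoic 66 Myr.
Sorted shortest-first: Cenozoic (66), Mesozoic (185.902), Paleozoic (286.898), Neoarchean (300), Neoproterozoic (461.2), Paleoproterozoic (900).
The third shortest is Paleozoic at 286.898 Myr.

Paleozoic, 286.898 million years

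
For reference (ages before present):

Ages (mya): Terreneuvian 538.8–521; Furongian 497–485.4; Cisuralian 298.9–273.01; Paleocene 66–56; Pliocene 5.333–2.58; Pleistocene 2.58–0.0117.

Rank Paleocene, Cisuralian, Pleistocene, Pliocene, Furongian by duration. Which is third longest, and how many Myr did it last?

Durations: Paleocene 10; Cisuralian 25.89; Pleistocene 2.5683; Pliocene 2.753; Furongian 11.6 Myr.
Sorted longest-first: Cisuralian (25.89), Furongian (11.6), Paleocene (10), Pliocene (2.753), Pleistocene (2.5683).
The third longest is Paleocene at 10 Myr.

Paleocene, 10 million years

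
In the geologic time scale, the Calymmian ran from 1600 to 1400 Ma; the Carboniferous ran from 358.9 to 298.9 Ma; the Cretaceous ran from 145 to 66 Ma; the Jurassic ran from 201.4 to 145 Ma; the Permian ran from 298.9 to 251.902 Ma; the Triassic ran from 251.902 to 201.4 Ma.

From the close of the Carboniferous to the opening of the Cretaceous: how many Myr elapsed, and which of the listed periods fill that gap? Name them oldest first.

153.9 million years; Permian, Triassic, Jurassic

End of Carboniferous = 298.9 Ma; start of Cretaceous = 145 Ma.
Gap = 298.9 − 145 = 153.9 Myr.
Periods wholly inside 298.9–145 Ma: Permian (298.9–251.902), Triassic (251.902–201.4), Jurassic (201.4–145).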